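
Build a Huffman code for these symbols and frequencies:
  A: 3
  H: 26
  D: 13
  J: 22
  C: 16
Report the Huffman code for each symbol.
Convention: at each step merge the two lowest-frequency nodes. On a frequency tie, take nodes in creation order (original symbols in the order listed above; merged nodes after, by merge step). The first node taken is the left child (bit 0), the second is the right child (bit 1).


Huffman tree construction:
Step 1: Merge A(3) + D(13) = 16
Step 2: Merge C(16) + (A+D)(16) = 32
Step 3: Merge J(22) + H(26) = 48
Step 4: Merge (C+(A+D))(32) + (J+H)(48) = 80
Read each symbol's code off the tree from the root (left child = 0, right child = 1).

Codes:
  A: 010 (length 3)
  H: 11 (length 2)
  D: 011 (length 3)
  J: 10 (length 2)
  C: 00 (length 2)
Average code length: 176/80 = 2.2000 bits/symbol


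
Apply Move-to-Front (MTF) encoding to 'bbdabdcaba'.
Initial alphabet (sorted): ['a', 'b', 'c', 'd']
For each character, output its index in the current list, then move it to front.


MTF encoding:
'b': index 1 in ['a', 'b', 'c', 'd'] -> ['b', 'a', 'c', 'd']
'b': index 0 in ['b', 'a', 'c', 'd'] -> ['b', 'a', 'c', 'd']
'd': index 3 in ['b', 'a', 'c', 'd'] -> ['d', 'b', 'a', 'c']
'a': index 2 in ['d', 'b', 'a', 'c'] -> ['a', 'd', 'b', 'c']
'b': index 2 in ['a', 'd', 'b', 'c'] -> ['b', 'a', 'd', 'c']
'd': index 2 in ['b', 'a', 'd', 'c'] -> ['d', 'b', 'a', 'c']
'c': index 3 in ['d', 'b', 'a', 'c'] -> ['c', 'd', 'b', 'a']
'a': index 3 in ['c', 'd', 'b', 'a'] -> ['a', 'c', 'd', 'b']
'b': index 3 in ['a', 'c', 'd', 'b'] -> ['b', 'a', 'c', 'd']
'a': index 1 in ['b', 'a', 'c', 'd'] -> ['a', 'b', 'c', 'd']


Output: [1, 0, 3, 2, 2, 2, 3, 3, 3, 1]


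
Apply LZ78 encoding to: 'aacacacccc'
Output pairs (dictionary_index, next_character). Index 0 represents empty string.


LZ78 encoding steps:
Dictionary: {0: ''}
Step 1: w='' (idx 0), next='a' -> output (0, 'a'), add 'a' as idx 1
Step 2: w='a' (idx 1), next='c' -> output (1, 'c'), add 'ac' as idx 2
Step 3: w='ac' (idx 2), next='a' -> output (2, 'a'), add 'aca' as idx 3
Step 4: w='' (idx 0), next='c' -> output (0, 'c'), add 'c' as idx 4
Step 5: w='c' (idx 4), next='c' -> output (4, 'c'), add 'cc' as idx 5
Step 6: w='c' (idx 4), end of input -> output (4, '')


Encoded: [(0, 'a'), (1, 'c'), (2, 'a'), (0, 'c'), (4, 'c'), (4, '')]


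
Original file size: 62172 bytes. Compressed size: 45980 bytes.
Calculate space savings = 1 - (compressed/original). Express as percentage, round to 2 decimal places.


ratio = compressed/original = 45980/62172 = 0.739561
savings = 1 - ratio = 1 - 0.739561 = 0.260439
as a percentage: 0.260439 * 100 = 26.04%

Space savings = 1 - 45980/62172 = 26.04%


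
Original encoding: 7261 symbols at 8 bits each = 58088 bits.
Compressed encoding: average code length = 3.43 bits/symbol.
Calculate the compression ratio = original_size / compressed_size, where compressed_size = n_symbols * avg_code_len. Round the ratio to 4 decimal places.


original_size = n_symbols * orig_bits = 7261 * 8 = 58088 bits
compressed_size = n_symbols * avg_code_len = 7261 * 3.43 = 24905.23 bits
ratio = original_size / compressed_size = 58088 / 24905.23 = 2.3324

Compression ratio = 2.3324


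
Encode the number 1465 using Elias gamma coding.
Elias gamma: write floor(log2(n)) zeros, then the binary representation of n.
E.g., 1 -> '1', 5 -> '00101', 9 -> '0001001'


num_bits = floor(log2(1465)) + 1 = 11
leading_zeros = num_bits - 1 = 10
binary(1465) = 10110111001

Elias gamma(1465) = '0000000000' + '10110111001' = 000000000010110111001 (21 bits)


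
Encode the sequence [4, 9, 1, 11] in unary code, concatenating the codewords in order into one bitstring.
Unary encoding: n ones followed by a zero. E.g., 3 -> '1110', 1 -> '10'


Encode each number as n ones followed by a terminating 0:
  4 -> 11110 (5 bits)
  9 -> 1111111110 (10 bits)
  1 -> 10 (2 bits)
  11 -> 111111111110 (12 bits)
Total length = 5 + 10 + 2 + 12 = 29 bits.

Unary([4, 9, 1, 11]) = 11110111111111010111111111110 (29 bits)


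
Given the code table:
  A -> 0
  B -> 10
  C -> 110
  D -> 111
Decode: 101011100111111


Decoding:
10 -> B
10 -> B
111 -> D
0 -> A
0 -> A
111 -> D
111 -> D


Result: BBDAADD


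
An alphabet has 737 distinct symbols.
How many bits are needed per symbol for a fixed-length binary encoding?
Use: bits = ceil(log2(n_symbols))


log2(737) = 9.5255
Bracket: 2^9 = 512 < 737 <= 2^10 = 1024
So ceil(log2(737)) = 10

bits = ceil(log2(737)) = ceil(9.5255) = 10 bits


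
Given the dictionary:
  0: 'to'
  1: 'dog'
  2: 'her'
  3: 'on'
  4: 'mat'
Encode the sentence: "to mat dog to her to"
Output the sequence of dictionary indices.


Look up each word in the dictionary:
  'to' -> 0
  'mat' -> 4
  'dog' -> 1
  'to' -> 0
  'her' -> 2
  'to' -> 0

Encoded: [0, 4, 1, 0, 2, 0]


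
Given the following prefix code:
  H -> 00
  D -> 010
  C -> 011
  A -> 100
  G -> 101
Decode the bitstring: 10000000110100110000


Decoding step by step:
Bits 100 -> A
Bits 00 -> H
Bits 00 -> H
Bits 011 -> C
Bits 010 -> D
Bits 011 -> C
Bits 00 -> H
Bits 00 -> H


Decoded message: AHHCDCHH


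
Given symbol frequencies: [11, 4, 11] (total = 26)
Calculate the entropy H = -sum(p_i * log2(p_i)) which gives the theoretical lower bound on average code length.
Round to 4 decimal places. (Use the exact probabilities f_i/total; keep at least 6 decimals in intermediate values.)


Per-symbol terms -p_i * log2(p_i) with p_i = f_i/26:
  p = 11/26 = 0.423077: log2(p) = -1.241008, -p*log2(p) = 0.525042
  p = 4/26 = 0.153846: log2(p) = -2.700440, -p*log2(p) = 0.415452
  p = 11/26 = 0.423077: log2(p) = -1.241008, -p*log2(p) = 0.525042
H = 0.525042 + 0.415452 + 0.525042 = 1.465536

H = 1.4655 bits/symbol


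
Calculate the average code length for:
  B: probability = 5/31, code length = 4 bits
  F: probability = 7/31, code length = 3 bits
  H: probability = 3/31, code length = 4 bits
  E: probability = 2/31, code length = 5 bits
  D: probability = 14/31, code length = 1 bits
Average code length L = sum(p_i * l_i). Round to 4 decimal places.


Weighted contributions p_i * l_i:
  B: (5/31) * 4 = 20/31
  F: (7/31) * 3 = 21/31
  H: (3/31) * 4 = 12/31
  E: (2/31) * 5 = 10/31
  D: (14/31) * 1 = 14/31
Sum = (20 + 21 + 12 + 10 + 14)/31 = 77/31

L = 77/31 = 2.4839 bits/symbol


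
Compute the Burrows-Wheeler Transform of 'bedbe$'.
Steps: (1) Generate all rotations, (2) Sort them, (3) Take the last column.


Rotations (sorted):
  0: $bedbe -> last char: e
  1: be$bed -> last char: d
  2: bedbe$ -> last char: $
  3: dbe$be -> last char: e
  4: e$bedb -> last char: b
  5: edbe$b -> last char: b


BWT = ed$ebb


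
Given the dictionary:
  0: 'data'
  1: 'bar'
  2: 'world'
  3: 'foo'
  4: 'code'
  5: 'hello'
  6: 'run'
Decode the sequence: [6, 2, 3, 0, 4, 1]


Look up each index in the dictionary:
  6 -> 'run'
  2 -> 'world'
  3 -> 'foo'
  0 -> 'data'
  4 -> 'code'
  1 -> 'bar'

Decoded: "run world foo data code bar"


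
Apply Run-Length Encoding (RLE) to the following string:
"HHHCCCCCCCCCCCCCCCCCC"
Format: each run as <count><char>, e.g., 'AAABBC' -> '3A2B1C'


Scanning runs left to right:
  i=0: run of 'H' x 3 -> '3H'
  i=3: run of 'C' x 18 -> '18C'

RLE = 3H18C


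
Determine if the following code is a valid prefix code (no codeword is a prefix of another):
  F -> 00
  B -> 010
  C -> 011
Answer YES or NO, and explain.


Checking each pair (does one codeword prefix another?):
  F='00' vs B='010': no prefix
  F='00' vs C='011': no prefix
  B='010' vs F='00': no prefix
  B='010' vs C='011': no prefix
  C='011' vs F='00': no prefix
  C='011' vs B='010': no prefix
No violation found over all pairs.

YES -- this is a valid prefix code. No codeword is a prefix of any other codeword.


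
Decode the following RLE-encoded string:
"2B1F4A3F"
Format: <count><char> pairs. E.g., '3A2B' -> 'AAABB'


Expanding each <count><char> pair:
  2B -> 'BB'
  1F -> 'F'
  4A -> 'AAAA'
  3F -> 'FFF'

Decoded = BBFAAAAFFF


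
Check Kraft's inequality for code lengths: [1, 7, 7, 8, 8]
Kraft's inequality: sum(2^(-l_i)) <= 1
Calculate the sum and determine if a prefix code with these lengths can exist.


Sum = 2^(-1) + 2^(-7) + 2^(-7) + 2^(-8) + 2^(-8)
    = 0.5 + 0.0078125 + 0.0078125 + 0.00390625 + 0.00390625
    = 134/256 = 0.5234375
Since 0.5234375 <= 1, Kraft's inequality IS satisfied.
A prefix code with these lengths CAN exist.

Kraft sum = 0.5234375. Satisfied.


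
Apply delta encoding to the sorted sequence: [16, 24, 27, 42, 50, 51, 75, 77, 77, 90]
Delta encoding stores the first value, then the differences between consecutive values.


First value: 16
Deltas:
  24 - 16 = 8
  27 - 24 = 3
  42 - 27 = 15
  50 - 42 = 8
  51 - 50 = 1
  75 - 51 = 24
  77 - 75 = 2
  77 - 77 = 0
  90 - 77 = 13


Delta encoded: [16, 8, 3, 15, 8, 1, 24, 2, 0, 13]


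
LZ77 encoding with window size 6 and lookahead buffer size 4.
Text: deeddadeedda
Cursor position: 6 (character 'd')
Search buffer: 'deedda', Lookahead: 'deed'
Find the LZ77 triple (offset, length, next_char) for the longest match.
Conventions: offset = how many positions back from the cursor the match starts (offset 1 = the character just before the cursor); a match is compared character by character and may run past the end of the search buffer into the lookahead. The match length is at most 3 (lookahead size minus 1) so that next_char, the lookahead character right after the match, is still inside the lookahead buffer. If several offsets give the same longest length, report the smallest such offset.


Try each offset into the search buffer:
  offset=1 (pos 5, char 'a'): match length 0
  offset=2 (pos 4, char 'd'): match length 1
  offset=3 (pos 3, char 'd'): match length 1
  offset=4 (pos 2, char 'e'): match length 0
  offset=5 (pos 1, char 'e'): match length 0
  offset=6 (pos 0, char 'd'): match length 3
Longest match has length 3 at offset 6.
next_char = character at position 6 + 3 = 9 -> 'd'

Best match: offset=6, length=3 (matching 'dee' starting at position 0)
LZ77 triple: (6, 3, 'd')


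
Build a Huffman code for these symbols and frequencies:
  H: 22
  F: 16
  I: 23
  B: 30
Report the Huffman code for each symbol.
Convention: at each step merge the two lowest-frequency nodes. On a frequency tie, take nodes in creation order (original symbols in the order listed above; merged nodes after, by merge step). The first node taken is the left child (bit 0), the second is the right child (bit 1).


Huffman tree construction:
Step 1: Merge F(16) + H(22) = 38
Step 2: Merge I(23) + B(30) = 53
Step 3: Merge (F+H)(38) + (I+B)(53) = 91
Read each symbol's code off the tree from the root (left child = 0, right child = 1).

Codes:
  H: 01 (length 2)
  F: 00 (length 2)
  I: 10 (length 2)
  B: 11 (length 2)
Average code length: 182/91 = 2.0000 bits/symbol


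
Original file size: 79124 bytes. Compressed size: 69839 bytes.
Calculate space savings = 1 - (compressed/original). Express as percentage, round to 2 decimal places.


ratio = compressed/original = 69839/79124 = 0.882653
savings = 1 - ratio = 1 - 0.882653 = 0.117347
as a percentage: 0.117347 * 100 = 11.73%

Space savings = 1 - 69839/79124 = 11.73%


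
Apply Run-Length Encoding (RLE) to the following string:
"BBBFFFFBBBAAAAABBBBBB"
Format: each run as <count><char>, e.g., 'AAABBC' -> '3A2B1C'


Scanning runs left to right:
  i=0: run of 'B' x 3 -> '3B'
  i=3: run of 'F' x 4 -> '4F'
  i=7: run of 'B' x 3 -> '3B'
  i=10: run of 'A' x 5 -> '5A'
  i=15: run of 'B' x 6 -> '6B'

RLE = 3B4F3B5A6B


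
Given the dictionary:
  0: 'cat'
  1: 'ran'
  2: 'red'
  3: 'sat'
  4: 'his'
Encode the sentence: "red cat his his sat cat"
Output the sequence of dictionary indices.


Look up each word in the dictionary:
  'red' -> 2
  'cat' -> 0
  'his' -> 4
  'his' -> 4
  'sat' -> 3
  'cat' -> 0

Encoded: [2, 0, 4, 4, 3, 0]


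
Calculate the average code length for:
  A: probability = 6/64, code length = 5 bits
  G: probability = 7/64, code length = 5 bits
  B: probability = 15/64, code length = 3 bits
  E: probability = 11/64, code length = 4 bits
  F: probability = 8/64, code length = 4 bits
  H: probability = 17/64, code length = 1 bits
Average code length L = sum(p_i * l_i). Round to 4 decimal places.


Weighted contributions p_i * l_i:
  A: (6/64) * 5 = 30/64
  G: (7/64) * 5 = 35/64
  B: (15/64) * 3 = 45/64
  E: (11/64) * 4 = 44/64
  F: (8/64) * 4 = 32/64
  H: (17/64) * 1 = 17/64
Sum = (30 + 35 + 45 + 44 + 32 + 17)/64 = 203/64

L = 203/64 = 3.1719 bits/symbol


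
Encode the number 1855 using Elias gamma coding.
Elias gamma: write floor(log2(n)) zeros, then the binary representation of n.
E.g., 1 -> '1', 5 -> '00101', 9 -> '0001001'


num_bits = floor(log2(1855)) + 1 = 11
leading_zeros = num_bits - 1 = 10
binary(1855) = 11100111111

Elias gamma(1855) = '0000000000' + '11100111111' = 000000000011100111111 (21 bits)


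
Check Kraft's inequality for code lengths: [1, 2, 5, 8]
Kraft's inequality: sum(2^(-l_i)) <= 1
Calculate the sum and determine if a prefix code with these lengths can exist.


Sum = 2^(-1) + 2^(-2) + 2^(-5) + 2^(-8)
    = 0.5 + 0.25 + 0.03125 + 0.00390625
    = 201/256 = 0.78515625
Since 0.78515625 <= 1, Kraft's inequality IS satisfied.
A prefix code with these lengths CAN exist.

Kraft sum = 0.78515625. Satisfied.


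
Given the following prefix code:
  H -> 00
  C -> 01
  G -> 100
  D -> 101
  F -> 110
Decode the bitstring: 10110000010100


Decoding step by step:
Bits 101 -> D
Bits 100 -> G
Bits 00 -> H
Bits 01 -> C
Bits 01 -> C
Bits 00 -> H


Decoded message: DGHCCH


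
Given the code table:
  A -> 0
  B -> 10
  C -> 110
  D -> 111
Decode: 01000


Decoding:
0 -> A
10 -> B
0 -> A
0 -> A


Result: ABAA


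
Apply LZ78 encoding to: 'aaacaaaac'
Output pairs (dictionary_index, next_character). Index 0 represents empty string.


LZ78 encoding steps:
Dictionary: {0: ''}
Step 1: w='' (idx 0), next='a' -> output (0, 'a'), add 'a' as idx 1
Step 2: w='a' (idx 1), next='a' -> output (1, 'a'), add 'aa' as idx 2
Step 3: w='' (idx 0), next='c' -> output (0, 'c'), add 'c' as idx 3
Step 4: w='aa' (idx 2), next='a' -> output (2, 'a'), add 'aaa' as idx 4
Step 5: w='a' (idx 1), next='c' -> output (1, 'c'), add 'ac' as idx 5


Encoded: [(0, 'a'), (1, 'a'), (0, 'c'), (2, 'a'), (1, 'c')]


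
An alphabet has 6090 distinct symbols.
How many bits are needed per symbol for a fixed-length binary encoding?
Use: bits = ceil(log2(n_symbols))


log2(6090) = 12.5722
Bracket: 2^12 = 4096 < 6090 <= 2^13 = 8192
So ceil(log2(6090)) = 13

bits = ceil(log2(6090)) = ceil(12.5722) = 13 bits


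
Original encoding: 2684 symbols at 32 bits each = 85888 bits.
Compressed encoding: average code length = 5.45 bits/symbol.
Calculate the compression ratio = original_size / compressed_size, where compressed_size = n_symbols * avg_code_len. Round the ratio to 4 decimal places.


original_size = n_symbols * orig_bits = 2684 * 32 = 85888 bits
compressed_size = n_symbols * avg_code_len = 2684 * 5.45 = 14627.8 bits
ratio = original_size / compressed_size = 85888 / 14627.8 = 5.8716

Compression ratio = 5.8716


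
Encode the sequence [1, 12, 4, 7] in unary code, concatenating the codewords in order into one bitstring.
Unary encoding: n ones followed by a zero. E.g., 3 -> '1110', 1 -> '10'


Encode each number as n ones followed by a terminating 0:
  1 -> 10 (2 bits)
  12 -> 1111111111110 (13 bits)
  4 -> 11110 (5 bits)
  7 -> 11111110 (8 bits)
Total length = 2 + 13 + 5 + 8 = 28 bits.

Unary([1, 12, 4, 7]) = 1011111111111101111011111110 (28 bits)


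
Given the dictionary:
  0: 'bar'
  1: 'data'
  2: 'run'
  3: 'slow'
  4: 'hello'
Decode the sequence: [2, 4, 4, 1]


Look up each index in the dictionary:
  2 -> 'run'
  4 -> 'hello'
  4 -> 'hello'
  1 -> 'data'

Decoded: "run hello hello data"


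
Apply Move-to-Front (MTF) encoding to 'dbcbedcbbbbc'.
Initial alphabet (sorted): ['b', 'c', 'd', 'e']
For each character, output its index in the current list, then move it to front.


MTF encoding:
'd': index 2 in ['b', 'c', 'd', 'e'] -> ['d', 'b', 'c', 'e']
'b': index 1 in ['d', 'b', 'c', 'e'] -> ['b', 'd', 'c', 'e']
'c': index 2 in ['b', 'd', 'c', 'e'] -> ['c', 'b', 'd', 'e']
'b': index 1 in ['c', 'b', 'd', 'e'] -> ['b', 'c', 'd', 'e']
'e': index 3 in ['b', 'c', 'd', 'e'] -> ['e', 'b', 'c', 'd']
'd': index 3 in ['e', 'b', 'c', 'd'] -> ['d', 'e', 'b', 'c']
'c': index 3 in ['d', 'e', 'b', 'c'] -> ['c', 'd', 'e', 'b']
'b': index 3 in ['c', 'd', 'e', 'b'] -> ['b', 'c', 'd', 'e']
'b': index 0 in ['b', 'c', 'd', 'e'] -> ['b', 'c', 'd', 'e']
'b': index 0 in ['b', 'c', 'd', 'e'] -> ['b', 'c', 'd', 'e']
'b': index 0 in ['b', 'c', 'd', 'e'] -> ['b', 'c', 'd', 'e']
'c': index 1 in ['b', 'c', 'd', 'e'] -> ['c', 'b', 'd', 'e']


Output: [2, 1, 2, 1, 3, 3, 3, 3, 0, 0, 0, 1]


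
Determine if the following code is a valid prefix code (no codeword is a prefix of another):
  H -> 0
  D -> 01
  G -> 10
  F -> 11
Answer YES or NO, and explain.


Checking each pair (does one codeword prefix another?):
  H='0' vs D='01': prefix -- VIOLATION

NO -- this is NOT a valid prefix code. H (0) is a prefix of D (01).


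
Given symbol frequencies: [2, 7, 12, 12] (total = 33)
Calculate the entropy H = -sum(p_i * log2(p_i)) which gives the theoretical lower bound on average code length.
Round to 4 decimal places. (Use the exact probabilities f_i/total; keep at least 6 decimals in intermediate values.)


Per-symbol terms -p_i * log2(p_i) with p_i = f_i/33:
  p = 2/33 = 0.060606: log2(p) = -4.044394, -p*log2(p) = 0.245115
  p = 7/33 = 0.212121: log2(p) = -2.237039, -p*log2(p) = 0.474523
  p = 12/33 = 0.363636: log2(p) = -1.459432, -p*log2(p) = 0.530702
  p = 12/33 = 0.363636: log2(p) = -1.459432, -p*log2(p) = 0.530702
H = 0.245115 + 0.474523 + 0.530702 + 0.530702 = 1.781042

H = 1.781 bits/symbol


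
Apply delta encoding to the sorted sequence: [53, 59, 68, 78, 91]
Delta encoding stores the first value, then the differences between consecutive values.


First value: 53
Deltas:
  59 - 53 = 6
  68 - 59 = 9
  78 - 68 = 10
  91 - 78 = 13


Delta encoded: [53, 6, 9, 10, 13]


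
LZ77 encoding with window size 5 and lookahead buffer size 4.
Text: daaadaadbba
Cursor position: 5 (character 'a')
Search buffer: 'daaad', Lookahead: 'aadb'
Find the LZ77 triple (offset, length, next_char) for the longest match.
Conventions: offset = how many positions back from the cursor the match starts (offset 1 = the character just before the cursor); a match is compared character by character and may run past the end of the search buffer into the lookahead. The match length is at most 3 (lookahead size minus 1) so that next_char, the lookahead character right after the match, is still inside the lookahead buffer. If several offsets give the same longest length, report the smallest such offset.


Try each offset into the search buffer:
  offset=1 (pos 4, char 'd'): match length 0
  offset=2 (pos 3, char 'a'): match length 1
  offset=3 (pos 2, char 'a'): match length 3
  offset=4 (pos 1, char 'a'): match length 2
  offset=5 (pos 0, char 'd'): match length 0
Longest match has length 3 at offset 3.
next_char = character at position 5 + 3 = 8 -> 'b'

Best match: offset=3, length=3 (matching 'aad' starting at position 2)
LZ77 triple: (3, 3, 'b')


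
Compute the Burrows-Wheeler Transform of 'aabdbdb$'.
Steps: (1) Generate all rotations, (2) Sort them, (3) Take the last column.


Rotations (sorted):
  0: $aabdbdb -> last char: b
  1: aabdbdb$ -> last char: $
  2: abdbdb$a -> last char: a
  3: b$aabdbd -> last char: d
  4: bdb$aabd -> last char: d
  5: bdbdb$aa -> last char: a
  6: db$aabdb -> last char: b
  7: dbdb$aab -> last char: b


BWT = b$addabb


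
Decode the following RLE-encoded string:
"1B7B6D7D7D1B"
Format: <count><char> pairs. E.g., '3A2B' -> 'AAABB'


Expanding each <count><char> pair:
  1B -> 'B'
  7B -> 'BBBBBBB'
  6D -> 'DDDDDD'
  7D -> 'DDDDDDD'
  7D -> 'DDDDDDD'
  1B -> 'B'

Decoded = BBBBBBBBDDDDDDDDDDDDDDDDDDDDB


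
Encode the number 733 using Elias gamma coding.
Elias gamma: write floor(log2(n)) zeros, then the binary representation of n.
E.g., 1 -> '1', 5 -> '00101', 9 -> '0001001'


num_bits = floor(log2(733)) + 1 = 10
leading_zeros = num_bits - 1 = 9
binary(733) = 1011011101

Elias gamma(733) = '000000000' + '1011011101' = 0000000001011011101 (19 bits)


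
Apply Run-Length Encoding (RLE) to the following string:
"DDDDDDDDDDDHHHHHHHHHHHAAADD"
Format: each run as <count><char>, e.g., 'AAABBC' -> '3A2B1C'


Scanning runs left to right:
  i=0: run of 'D' x 11 -> '11D'
  i=11: run of 'H' x 11 -> '11H'
  i=22: run of 'A' x 3 -> '3A'
  i=25: run of 'D' x 2 -> '2D'

RLE = 11D11H3A2D


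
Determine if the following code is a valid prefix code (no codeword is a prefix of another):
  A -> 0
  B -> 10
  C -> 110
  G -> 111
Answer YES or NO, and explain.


Checking each pair (does one codeword prefix another?):
  A='0' vs B='10': no prefix
  A='0' vs C='110': no prefix
  A='0' vs G='111': no prefix
  B='10' vs A='0': no prefix
  B='10' vs C='110': no prefix
  B='10' vs G='111': no prefix
  C='110' vs A='0': no prefix
  C='110' vs B='10': no prefix
  C='110' vs G='111': no prefix
  G='111' vs A='0': no prefix
  G='111' vs B='10': no prefix
  G='111' vs C='110': no prefix
No violation found over all pairs.

YES -- this is a valid prefix code. No codeword is a prefix of any other codeword.


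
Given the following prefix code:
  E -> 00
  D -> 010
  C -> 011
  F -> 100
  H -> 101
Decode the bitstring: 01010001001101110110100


Decoding step by step:
Bits 010 -> D
Bits 100 -> F
Bits 010 -> D
Bits 011 -> C
Bits 011 -> C
Bits 101 -> H
Bits 101 -> H
Bits 00 -> E


Decoded message: DFDCCHHE


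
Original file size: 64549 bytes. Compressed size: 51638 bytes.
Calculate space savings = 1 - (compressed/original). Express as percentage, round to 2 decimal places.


ratio = compressed/original = 51638/64549 = 0.799981
savings = 1 - ratio = 1 - 0.799981 = 0.200019
as a percentage: 0.200019 * 100 = 20.0%

Space savings = 1 - 51638/64549 = 20.0%


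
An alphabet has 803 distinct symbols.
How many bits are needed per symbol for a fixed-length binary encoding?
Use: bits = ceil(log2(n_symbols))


log2(803) = 9.6493
Bracket: 2^9 = 512 < 803 <= 2^10 = 1024
So ceil(log2(803)) = 10

bits = ceil(log2(803)) = ceil(9.6493) = 10 bits


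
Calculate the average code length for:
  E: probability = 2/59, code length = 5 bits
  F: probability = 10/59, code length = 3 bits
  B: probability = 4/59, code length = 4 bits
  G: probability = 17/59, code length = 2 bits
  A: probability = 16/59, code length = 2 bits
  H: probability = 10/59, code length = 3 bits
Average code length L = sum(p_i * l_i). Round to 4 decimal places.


Weighted contributions p_i * l_i:
  E: (2/59) * 5 = 10/59
  F: (10/59) * 3 = 30/59
  B: (4/59) * 4 = 16/59
  G: (17/59) * 2 = 34/59
  A: (16/59) * 2 = 32/59
  H: (10/59) * 3 = 30/59
Sum = (10 + 30 + 16 + 34 + 32 + 30)/59 = 152/59

L = 152/59 = 2.5763 bits/symbol


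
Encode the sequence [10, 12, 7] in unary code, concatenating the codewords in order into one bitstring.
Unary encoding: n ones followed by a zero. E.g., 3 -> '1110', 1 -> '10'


Encode each number as n ones followed by a terminating 0:
  10 -> 11111111110 (11 bits)
  12 -> 1111111111110 (13 bits)
  7 -> 11111110 (8 bits)
Total length = 11 + 13 + 8 = 32 bits.

Unary([10, 12, 7]) = 11111111110111111111111011111110 (32 bits)


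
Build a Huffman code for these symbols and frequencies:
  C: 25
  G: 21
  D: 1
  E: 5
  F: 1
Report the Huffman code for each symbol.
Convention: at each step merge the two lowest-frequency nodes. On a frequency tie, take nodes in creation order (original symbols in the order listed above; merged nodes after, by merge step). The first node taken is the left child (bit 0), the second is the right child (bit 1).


Huffman tree construction:
Step 1: Merge D(1) + F(1) = 2
Step 2: Merge (D+F)(2) + E(5) = 7
Step 3: Merge ((D+F)+E)(7) + G(21) = 28
Step 4: Merge C(25) + (((D+F)+E)+G)(28) = 53
Read each symbol's code off the tree from the root (left child = 0, right child = 1).

Codes:
  C: 0 (length 1)
  G: 11 (length 2)
  D: 1000 (length 4)
  E: 101 (length 3)
  F: 1001 (length 4)
Average code length: 90/53 = 1.6981 bits/symbol


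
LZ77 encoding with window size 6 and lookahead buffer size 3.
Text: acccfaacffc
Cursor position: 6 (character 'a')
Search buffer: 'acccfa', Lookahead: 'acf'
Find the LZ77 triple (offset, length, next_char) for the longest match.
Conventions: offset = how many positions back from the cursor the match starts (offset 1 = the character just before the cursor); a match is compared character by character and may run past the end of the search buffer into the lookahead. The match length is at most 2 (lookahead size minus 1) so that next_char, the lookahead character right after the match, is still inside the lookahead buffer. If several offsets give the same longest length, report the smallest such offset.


Try each offset into the search buffer:
  offset=1 (pos 5, char 'a'): match length 1
  offset=2 (pos 4, char 'f'): match length 0
  offset=3 (pos 3, char 'c'): match length 0
  offset=4 (pos 2, char 'c'): match length 0
  offset=5 (pos 1, char 'c'): match length 0
  offset=6 (pos 0, char 'a'): match length 2
Longest match has length 2 at offset 6.
next_char = character at position 6 + 2 = 8 -> 'f'

Best match: offset=6, length=2 (matching 'ac' starting at position 0)
LZ77 triple: (6, 2, 'f')


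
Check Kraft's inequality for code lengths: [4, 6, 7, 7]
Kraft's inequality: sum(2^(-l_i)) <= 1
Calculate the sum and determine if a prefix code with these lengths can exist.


Sum = 2^(-4) + 2^(-6) + 2^(-7) + 2^(-7)
    = 0.0625 + 0.015625 + 0.0078125 + 0.0078125
    = 12/128 = 0.09375
Since 0.09375 <= 1, Kraft's inequality IS satisfied.
A prefix code with these lengths CAN exist.

Kraft sum = 0.09375. Satisfied.


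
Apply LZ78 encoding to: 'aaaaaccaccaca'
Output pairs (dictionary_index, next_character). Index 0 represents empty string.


LZ78 encoding steps:
Dictionary: {0: ''}
Step 1: w='' (idx 0), next='a' -> output (0, 'a'), add 'a' as idx 1
Step 2: w='a' (idx 1), next='a' -> output (1, 'a'), add 'aa' as idx 2
Step 3: w='aa' (idx 2), next='c' -> output (2, 'c'), add 'aac' as idx 3
Step 4: w='' (idx 0), next='c' -> output (0, 'c'), add 'c' as idx 4
Step 5: w='a' (idx 1), next='c' -> output (1, 'c'), add 'ac' as idx 5
Step 6: w='c' (idx 4), next='a' -> output (4, 'a'), add 'ca' as idx 6
Step 7: w='ca' (idx 6), end of input -> output (6, '')


Encoded: [(0, 'a'), (1, 'a'), (2, 'c'), (0, 'c'), (1, 'c'), (4, 'a'), (6, '')]


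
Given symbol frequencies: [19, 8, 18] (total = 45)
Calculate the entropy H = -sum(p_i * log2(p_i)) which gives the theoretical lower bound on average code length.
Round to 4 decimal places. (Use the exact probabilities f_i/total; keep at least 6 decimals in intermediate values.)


Per-symbol terms -p_i * log2(p_i) with p_i = f_i/45:
  p = 19/45 = 0.422222: log2(p) = -1.243926, -p*log2(p) = 0.525213
  p = 8/45 = 0.177778: log2(p) = -2.491853, -p*log2(p) = 0.442996
  p = 18/45 = 0.400000: log2(p) = -1.321928, -p*log2(p) = 0.528771
H = 0.525213 + 0.442996 + 0.528771 = 1.496980

H = 1.497 bits/symbol


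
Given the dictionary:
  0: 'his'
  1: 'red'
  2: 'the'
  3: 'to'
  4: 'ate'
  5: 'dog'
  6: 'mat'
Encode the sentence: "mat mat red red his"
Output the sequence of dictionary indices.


Look up each word in the dictionary:
  'mat' -> 6
  'mat' -> 6
  'red' -> 1
  'red' -> 1
  'his' -> 0

Encoded: [6, 6, 1, 1, 0]


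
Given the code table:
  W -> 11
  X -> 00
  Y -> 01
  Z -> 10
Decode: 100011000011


Decoding:
10 -> Z
00 -> X
11 -> W
00 -> X
00 -> X
11 -> W


Result: ZXWXXW


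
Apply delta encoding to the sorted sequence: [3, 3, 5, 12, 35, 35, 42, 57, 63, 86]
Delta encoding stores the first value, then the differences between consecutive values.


First value: 3
Deltas:
  3 - 3 = 0
  5 - 3 = 2
  12 - 5 = 7
  35 - 12 = 23
  35 - 35 = 0
  42 - 35 = 7
  57 - 42 = 15
  63 - 57 = 6
  86 - 63 = 23


Delta encoded: [3, 0, 2, 7, 23, 0, 7, 15, 6, 23]


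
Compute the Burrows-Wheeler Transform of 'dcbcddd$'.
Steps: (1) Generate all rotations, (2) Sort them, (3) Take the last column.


Rotations (sorted):
  0: $dcbcddd -> last char: d
  1: bcddd$dc -> last char: c
  2: cbcddd$d -> last char: d
  3: cddd$dcb -> last char: b
  4: d$dcbcdd -> last char: d
  5: dcbcddd$ -> last char: $
  6: dd$dcbcd -> last char: d
  7: ddd$dcbc -> last char: c


BWT = dcdbd$dc


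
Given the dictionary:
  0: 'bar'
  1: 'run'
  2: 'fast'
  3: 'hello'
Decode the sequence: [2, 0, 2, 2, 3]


Look up each index in the dictionary:
  2 -> 'fast'
  0 -> 'bar'
  2 -> 'fast'
  2 -> 'fast'
  3 -> 'hello'

Decoded: "fast bar fast fast hello"


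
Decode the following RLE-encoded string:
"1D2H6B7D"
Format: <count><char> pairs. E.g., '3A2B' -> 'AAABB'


Expanding each <count><char> pair:
  1D -> 'D'
  2H -> 'HH'
  6B -> 'BBBBBB'
  7D -> 'DDDDDDD'

Decoded = DHHBBBBBBDDDDDDD


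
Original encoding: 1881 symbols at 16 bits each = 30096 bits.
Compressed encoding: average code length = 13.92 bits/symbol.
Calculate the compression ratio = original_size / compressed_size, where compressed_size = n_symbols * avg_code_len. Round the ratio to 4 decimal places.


original_size = n_symbols * orig_bits = 1881 * 16 = 30096 bits
compressed_size = n_symbols * avg_code_len = 1881 * 13.92 = 26183.52 bits
ratio = original_size / compressed_size = 30096 / 26183.52 = 1.1494

Compression ratio = 1.1494


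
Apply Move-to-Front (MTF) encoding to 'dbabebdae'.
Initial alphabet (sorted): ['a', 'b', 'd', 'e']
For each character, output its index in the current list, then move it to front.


MTF encoding:
'd': index 2 in ['a', 'b', 'd', 'e'] -> ['d', 'a', 'b', 'e']
'b': index 2 in ['d', 'a', 'b', 'e'] -> ['b', 'd', 'a', 'e']
'a': index 2 in ['b', 'd', 'a', 'e'] -> ['a', 'b', 'd', 'e']
'b': index 1 in ['a', 'b', 'd', 'e'] -> ['b', 'a', 'd', 'e']
'e': index 3 in ['b', 'a', 'd', 'e'] -> ['e', 'b', 'a', 'd']
'b': index 1 in ['e', 'b', 'a', 'd'] -> ['b', 'e', 'a', 'd']
'd': index 3 in ['b', 'e', 'a', 'd'] -> ['d', 'b', 'e', 'a']
'a': index 3 in ['d', 'b', 'e', 'a'] -> ['a', 'd', 'b', 'e']
'e': index 3 in ['a', 'd', 'b', 'e'] -> ['e', 'a', 'd', 'b']


Output: [2, 2, 2, 1, 3, 1, 3, 3, 3]


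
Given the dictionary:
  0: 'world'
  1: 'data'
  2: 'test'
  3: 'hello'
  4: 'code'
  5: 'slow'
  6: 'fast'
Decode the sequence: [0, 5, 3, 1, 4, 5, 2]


Look up each index in the dictionary:
  0 -> 'world'
  5 -> 'slow'
  3 -> 'hello'
  1 -> 'data'
  4 -> 'code'
  5 -> 'slow'
  2 -> 'test'

Decoded: "world slow hello data code slow test"


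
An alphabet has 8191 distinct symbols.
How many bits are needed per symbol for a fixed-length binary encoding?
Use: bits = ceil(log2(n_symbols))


log2(8191) = 12.9998
Bracket: 2^12 = 4096 < 8191 <= 2^13 = 8192
So ceil(log2(8191)) = 13

bits = ceil(log2(8191)) = ceil(12.9998) = 13 bits


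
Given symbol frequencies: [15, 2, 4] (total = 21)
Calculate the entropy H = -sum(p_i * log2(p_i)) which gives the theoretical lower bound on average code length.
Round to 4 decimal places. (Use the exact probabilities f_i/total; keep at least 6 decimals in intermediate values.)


Per-symbol terms -p_i * log2(p_i) with p_i = f_i/21:
  p = 15/21 = 0.714286: log2(p) = -0.485427, -p*log2(p) = 0.346733
  p = 2/21 = 0.095238: log2(p) = -3.392317, -p*log2(p) = 0.323078
  p = 4/21 = 0.190476: log2(p) = -2.392317, -p*log2(p) = 0.455680
H = 0.346733 + 0.323078 + 0.455680 = 1.125491

H = 1.1255 bits/symbol


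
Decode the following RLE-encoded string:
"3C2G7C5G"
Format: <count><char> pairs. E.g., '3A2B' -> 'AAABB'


Expanding each <count><char> pair:
  3C -> 'CCC'
  2G -> 'GG'
  7C -> 'CCCCCCC'
  5G -> 'GGGGG'

Decoded = CCCGGCCCCCCCGGGGG


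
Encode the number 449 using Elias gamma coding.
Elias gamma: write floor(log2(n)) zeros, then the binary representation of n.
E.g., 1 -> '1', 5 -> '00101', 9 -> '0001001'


num_bits = floor(log2(449)) + 1 = 9
leading_zeros = num_bits - 1 = 8
binary(449) = 111000001

Elias gamma(449) = '00000000' + '111000001' = 00000000111000001 (17 bits)


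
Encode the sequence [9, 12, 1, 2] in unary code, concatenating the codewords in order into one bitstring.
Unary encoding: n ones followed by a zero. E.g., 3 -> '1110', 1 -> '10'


Encode each number as n ones followed by a terminating 0:
  9 -> 1111111110 (10 bits)
  12 -> 1111111111110 (13 bits)
  1 -> 10 (2 bits)
  2 -> 110 (3 bits)
Total length = 10 + 13 + 2 + 3 = 28 bits.

Unary([9, 12, 1, 2]) = 1111111110111111111111010110 (28 bits)


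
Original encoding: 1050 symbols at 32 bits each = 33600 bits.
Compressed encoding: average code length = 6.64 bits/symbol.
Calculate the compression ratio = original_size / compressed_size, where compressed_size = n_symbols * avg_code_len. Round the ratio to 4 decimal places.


original_size = n_symbols * orig_bits = 1050 * 32 = 33600 bits
compressed_size = n_symbols * avg_code_len = 1050 * 6.64 = 6972.0 bits
ratio = original_size / compressed_size = 33600 / 6972.0 = 4.8193

Compression ratio = 4.8193


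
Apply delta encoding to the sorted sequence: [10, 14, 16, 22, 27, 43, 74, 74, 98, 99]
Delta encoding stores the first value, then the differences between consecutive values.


First value: 10
Deltas:
  14 - 10 = 4
  16 - 14 = 2
  22 - 16 = 6
  27 - 22 = 5
  43 - 27 = 16
  74 - 43 = 31
  74 - 74 = 0
  98 - 74 = 24
  99 - 98 = 1


Delta encoded: [10, 4, 2, 6, 5, 16, 31, 0, 24, 1]


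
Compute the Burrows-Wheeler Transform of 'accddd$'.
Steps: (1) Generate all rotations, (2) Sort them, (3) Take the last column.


Rotations (sorted):
  0: $accddd -> last char: d
  1: accddd$ -> last char: $
  2: ccddd$a -> last char: a
  3: cddd$ac -> last char: c
  4: d$accdd -> last char: d
  5: dd$accd -> last char: d
  6: ddd$acc -> last char: c


BWT = d$acddc


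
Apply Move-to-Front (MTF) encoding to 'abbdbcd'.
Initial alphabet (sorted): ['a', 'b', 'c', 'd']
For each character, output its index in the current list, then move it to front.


MTF encoding:
'a': index 0 in ['a', 'b', 'c', 'd'] -> ['a', 'b', 'c', 'd']
'b': index 1 in ['a', 'b', 'c', 'd'] -> ['b', 'a', 'c', 'd']
'b': index 0 in ['b', 'a', 'c', 'd'] -> ['b', 'a', 'c', 'd']
'd': index 3 in ['b', 'a', 'c', 'd'] -> ['d', 'b', 'a', 'c']
'b': index 1 in ['d', 'b', 'a', 'c'] -> ['b', 'd', 'a', 'c']
'c': index 3 in ['b', 'd', 'a', 'c'] -> ['c', 'b', 'd', 'a']
'd': index 2 in ['c', 'b', 'd', 'a'] -> ['d', 'c', 'b', 'a']


Output: [0, 1, 0, 3, 1, 3, 2]


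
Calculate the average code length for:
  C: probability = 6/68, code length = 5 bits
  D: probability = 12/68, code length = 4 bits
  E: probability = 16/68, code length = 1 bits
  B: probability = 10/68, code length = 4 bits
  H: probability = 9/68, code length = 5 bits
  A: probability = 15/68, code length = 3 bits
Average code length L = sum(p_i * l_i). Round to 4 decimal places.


Weighted contributions p_i * l_i:
  C: (6/68) * 5 = 30/68
  D: (12/68) * 4 = 48/68
  E: (16/68) * 1 = 16/68
  B: (10/68) * 4 = 40/68
  H: (9/68) * 5 = 45/68
  A: (15/68) * 3 = 45/68
Sum = (30 + 48 + 16 + 40 + 45 + 45)/68 = 224/68

L = 224/68 = 3.2941 bits/symbol


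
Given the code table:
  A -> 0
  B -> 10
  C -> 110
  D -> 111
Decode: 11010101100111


Decoding:
110 -> C
10 -> B
10 -> B
110 -> C
0 -> A
111 -> D


Result: CBBCAD


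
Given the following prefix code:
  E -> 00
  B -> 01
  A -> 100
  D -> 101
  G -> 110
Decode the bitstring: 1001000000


Decoding step by step:
Bits 100 -> A
Bits 100 -> A
Bits 00 -> E
Bits 00 -> E


Decoded message: AAEE


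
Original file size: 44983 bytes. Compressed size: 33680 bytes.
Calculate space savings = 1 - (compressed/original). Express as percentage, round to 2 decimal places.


ratio = compressed/original = 33680/44983 = 0.748727
savings = 1 - ratio = 1 - 0.748727 = 0.251273
as a percentage: 0.251273 * 100 = 25.13%

Space savings = 1 - 33680/44983 = 25.13%


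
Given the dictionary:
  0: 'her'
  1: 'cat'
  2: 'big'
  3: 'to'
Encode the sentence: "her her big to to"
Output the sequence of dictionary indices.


Look up each word in the dictionary:
  'her' -> 0
  'her' -> 0
  'big' -> 2
  'to' -> 3
  'to' -> 3

Encoded: [0, 0, 2, 3, 3]


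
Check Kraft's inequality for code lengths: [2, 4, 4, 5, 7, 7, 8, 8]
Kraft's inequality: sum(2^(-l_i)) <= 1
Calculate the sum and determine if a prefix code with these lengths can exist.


Sum = 2^(-2) + 2^(-4) + 2^(-4) + 2^(-5) + 2^(-7) + 2^(-7) + 2^(-8) + 2^(-8)
    = 0.25 + 0.0625 + 0.0625 + 0.03125 + 0.0078125 + 0.0078125 + 0.00390625 + 0.00390625
    = 110/256 = 0.4296875
Since 0.4296875 <= 1, Kraft's inequality IS satisfied.
A prefix code with these lengths CAN exist.

Kraft sum = 0.4296875. Satisfied.


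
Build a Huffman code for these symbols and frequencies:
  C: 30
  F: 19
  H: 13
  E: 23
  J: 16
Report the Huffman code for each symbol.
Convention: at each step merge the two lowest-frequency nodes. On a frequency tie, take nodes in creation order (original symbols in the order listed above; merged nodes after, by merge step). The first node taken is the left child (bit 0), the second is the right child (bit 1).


Huffman tree construction:
Step 1: Merge H(13) + J(16) = 29
Step 2: Merge F(19) + E(23) = 42
Step 3: Merge (H+J)(29) + C(30) = 59
Step 4: Merge (F+E)(42) + ((H+J)+C)(59) = 101
Read each symbol's code off the tree from the root (left child = 0, right child = 1).

Codes:
  C: 11 (length 2)
  F: 00 (length 2)
  H: 100 (length 3)
  E: 01 (length 2)
  J: 101 (length 3)
Average code length: 231/101 = 2.2871 bits/symbol


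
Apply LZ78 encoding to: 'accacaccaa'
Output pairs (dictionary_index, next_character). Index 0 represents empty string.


LZ78 encoding steps:
Dictionary: {0: ''}
Step 1: w='' (idx 0), next='a' -> output (0, 'a'), add 'a' as idx 1
Step 2: w='' (idx 0), next='c' -> output (0, 'c'), add 'c' as idx 2
Step 3: w='c' (idx 2), next='a' -> output (2, 'a'), add 'ca' as idx 3
Step 4: w='ca' (idx 3), next='c' -> output (3, 'c'), add 'cac' as idx 4
Step 5: w='ca' (idx 3), next='a' -> output (3, 'a'), add 'caa' as idx 5


Encoded: [(0, 'a'), (0, 'c'), (2, 'a'), (3, 'c'), (3, 'a')]


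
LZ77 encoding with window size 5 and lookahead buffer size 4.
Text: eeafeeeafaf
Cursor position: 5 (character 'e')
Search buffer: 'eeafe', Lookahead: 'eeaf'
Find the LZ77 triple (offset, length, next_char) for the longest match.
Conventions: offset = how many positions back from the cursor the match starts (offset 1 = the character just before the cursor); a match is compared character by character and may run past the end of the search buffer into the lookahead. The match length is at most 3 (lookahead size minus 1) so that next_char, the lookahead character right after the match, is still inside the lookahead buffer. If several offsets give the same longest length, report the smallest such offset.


Try each offset into the search buffer:
  offset=1 (pos 4, char 'e'): match length 2
  offset=2 (pos 3, char 'f'): match length 0
  offset=3 (pos 2, char 'a'): match length 0
  offset=4 (pos 1, char 'e'): match length 1
  offset=5 (pos 0, char 'e'): match length 3
Longest match has length 3 at offset 5.
next_char = character at position 5 + 3 = 8 -> 'f'

Best match: offset=5, length=3 (matching 'eea' starting at position 0)
LZ77 triple: (5, 3, 'f')


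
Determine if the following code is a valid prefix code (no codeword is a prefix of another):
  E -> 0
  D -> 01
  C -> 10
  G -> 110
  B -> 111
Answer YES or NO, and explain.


Checking each pair (does one codeword prefix another?):
  E='0' vs D='01': prefix -- VIOLATION

NO -- this is NOT a valid prefix code. E (0) is a prefix of D (01).


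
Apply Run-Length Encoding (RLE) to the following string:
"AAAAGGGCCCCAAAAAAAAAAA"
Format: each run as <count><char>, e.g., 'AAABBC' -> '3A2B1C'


Scanning runs left to right:
  i=0: run of 'A' x 4 -> '4A'
  i=4: run of 'G' x 3 -> '3G'
  i=7: run of 'C' x 4 -> '4C'
  i=11: run of 'A' x 11 -> '11A'

RLE = 4A3G4C11A


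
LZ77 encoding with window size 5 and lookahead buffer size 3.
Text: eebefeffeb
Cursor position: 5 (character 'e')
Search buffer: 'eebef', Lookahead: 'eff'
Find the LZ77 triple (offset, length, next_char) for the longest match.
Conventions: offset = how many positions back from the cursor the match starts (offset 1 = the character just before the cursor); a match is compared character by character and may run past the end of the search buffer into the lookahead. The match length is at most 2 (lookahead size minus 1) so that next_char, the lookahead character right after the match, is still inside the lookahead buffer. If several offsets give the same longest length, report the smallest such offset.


Try each offset into the search buffer:
  offset=1 (pos 4, char 'f'): match length 0
  offset=2 (pos 3, char 'e'): match length 2
  offset=3 (pos 2, char 'b'): match length 0
  offset=4 (pos 1, char 'e'): match length 1
  offset=5 (pos 0, char 'e'): match length 1
Longest match has length 2 at offset 2.
next_char = character at position 5 + 2 = 7 -> 'f'

Best match: offset=2, length=2 (matching 'ef' starting at position 3)
LZ77 triple: (2, 2, 'f')
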